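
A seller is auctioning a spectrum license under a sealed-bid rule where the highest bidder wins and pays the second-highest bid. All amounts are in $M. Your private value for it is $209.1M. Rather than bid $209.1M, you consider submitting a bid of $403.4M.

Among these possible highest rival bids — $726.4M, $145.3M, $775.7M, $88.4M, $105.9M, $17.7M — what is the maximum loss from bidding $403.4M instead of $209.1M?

$0M

$726.4M: same outcome either way → loss $0M.
$145.3M: same outcome either way → loss $0M.
$775.7M: same outcome either way → loss $0M.
$88.4M: same outcome either way → loss $0M.
$105.9M: same outcome either way → loss $0M.
$17.7M: same outcome either way → loss $0M.
Maximum loss: $0M.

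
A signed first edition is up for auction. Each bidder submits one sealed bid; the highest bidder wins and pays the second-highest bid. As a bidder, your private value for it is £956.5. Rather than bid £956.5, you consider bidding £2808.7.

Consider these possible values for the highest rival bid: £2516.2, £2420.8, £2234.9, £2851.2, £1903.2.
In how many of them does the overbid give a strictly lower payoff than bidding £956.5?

4

The deviation hurts exactly when the highest competing bid lies strictly between £956.5 and £2808.7 — overbidding then wins at a price above your value.
£2516.2: inside the interval → strictly worse (loss £1559.7).
£2420.8: inside the interval → strictly worse (loss £1464.3).
£2234.9: inside the interval → strictly worse (loss £1278.4).
£2851.2: above both → same outcome either way.
£1903.2: inside the interval → strictly worse (loss £946.7).
Count: 4.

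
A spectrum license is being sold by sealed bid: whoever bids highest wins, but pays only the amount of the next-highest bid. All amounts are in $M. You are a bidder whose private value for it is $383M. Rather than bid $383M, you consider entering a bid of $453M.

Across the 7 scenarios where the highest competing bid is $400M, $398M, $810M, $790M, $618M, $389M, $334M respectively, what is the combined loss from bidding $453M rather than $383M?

The deviation costs you only when the competing bid falls strictly between $383M and $453M; elsewhere both bids give the same outcome.
$400M: truthful payoff $0M, deviation payoff −$17M → loss $17M.
$398M: truthful payoff $0M, deviation payoff −$15M → loss $15M.
$810M: outcomes coincide → loss $0M.
$790M: outcomes coincide → loss $0M.
$618M: outcomes coincide → loss $0M.
$389M: truthful payoff $0M, deviation payoff −$6M → loss $6M.
$334M: outcomes coincide → loss $0M.
Total loss = $17M + $15M + $6M = $38M.
Because the price is fixed by the runner-up's bid, deviating from your value can only change a good outcome into a bad one — never the reverse.

$38M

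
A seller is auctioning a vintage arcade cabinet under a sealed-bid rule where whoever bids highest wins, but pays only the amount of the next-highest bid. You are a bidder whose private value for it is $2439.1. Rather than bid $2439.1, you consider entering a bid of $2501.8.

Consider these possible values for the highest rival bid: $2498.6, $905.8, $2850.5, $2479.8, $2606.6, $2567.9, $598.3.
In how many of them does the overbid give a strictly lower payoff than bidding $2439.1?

The deviation hurts exactly when the highest competing bid lies strictly between $2439.1 and $2501.8 — overbidding then wins at a price above your value.
$2498.6: inside the interval → strictly worse (loss $59.5).
$905.8: below both → same outcome either way.
$2850.5: above both → same outcome either way.
$2479.8: inside the interval → strictly worse (loss $40.7).
$2606.6: above both → same outcome either way.
$2567.9: above both → same outcome either way.
$598.3: below both → same outcome either way.
Count: 2.

2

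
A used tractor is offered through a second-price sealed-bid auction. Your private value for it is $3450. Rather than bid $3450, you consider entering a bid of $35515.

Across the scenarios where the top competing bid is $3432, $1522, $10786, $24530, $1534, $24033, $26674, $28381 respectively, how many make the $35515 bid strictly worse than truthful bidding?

5

The deviation hurts exactly when the highest competing bid lies strictly between $3450 and $35515 — overbidding then wins at a price above your value.
$3432: below both → same outcome either way.
$1522: below both → same outcome either way.
$10786: inside the interval → strictly worse (loss $7336).
$24530: inside the interval → strictly worse (loss $21080).
$1534: below both → same outcome either way.
$24033: inside the interval → strictly worse (loss $20583).
$26674: inside the interval → strictly worse (loss $23224).
$28381: inside the interval → strictly worse (loss $24931).
Count: 5.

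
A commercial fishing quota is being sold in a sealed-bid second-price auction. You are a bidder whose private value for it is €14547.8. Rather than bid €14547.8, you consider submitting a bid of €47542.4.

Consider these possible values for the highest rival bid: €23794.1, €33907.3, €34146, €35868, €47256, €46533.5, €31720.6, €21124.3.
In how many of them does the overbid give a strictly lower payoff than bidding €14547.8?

8

The deviation hurts exactly when the highest competing bid lies strictly between €14547.8 and €47542.4 — overbidding then wins at a price above your value.
€23794.1: inside the interval → strictly worse (loss €9246.3).
€33907.3: inside the interval → strictly worse (loss €19359.5).
€34146: inside the interval → strictly worse (loss €19598.2).
€35868: inside the interval → strictly worse (loss €21320.2).
€47256: inside the interval → strictly worse (loss €32708.2).
€46533.5: inside the interval → strictly worse (loss €31985.7).
€31720.6: inside the interval → strictly worse (loss €17172.8).
€21124.3: inside the interval → strictly worse (loss €6576.5).
Count: 8.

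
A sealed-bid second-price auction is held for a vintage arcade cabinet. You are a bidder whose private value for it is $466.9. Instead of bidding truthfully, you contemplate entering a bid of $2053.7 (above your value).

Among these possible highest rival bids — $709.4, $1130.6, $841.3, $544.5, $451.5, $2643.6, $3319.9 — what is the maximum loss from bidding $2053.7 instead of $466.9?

$663.7

$709.4: truthful gives $0, deviation gives −$242.5 → loss $242.5.
$1130.6: truthful gives $0, deviation gives −$663.7 → loss $663.7.
$841.3: truthful gives $0, deviation gives −$374.4 → loss $374.4.
$544.5: truthful gives $0, deviation gives −$77.6 → loss $77.6.
$451.5: same outcome either way → loss $0.
$2643.6: same outcome either way → loss $0.
$3319.9: same outcome either way → loss $0.
Maximum loss: $663.7.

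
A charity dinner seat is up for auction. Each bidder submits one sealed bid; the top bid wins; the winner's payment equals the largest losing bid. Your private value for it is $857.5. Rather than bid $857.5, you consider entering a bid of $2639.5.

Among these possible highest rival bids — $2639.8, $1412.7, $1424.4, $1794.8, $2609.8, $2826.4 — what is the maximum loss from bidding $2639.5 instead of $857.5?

$2639.8: same outcome either way → loss $0.
$1412.7: truthful gives $0, deviation gives −$555.2 → loss $555.2.
$1424.4: truthful gives $0, deviation gives −$566.9 → loss $566.9.
$1794.8: truthful gives $0, deviation gives −$937.3 → loss $937.3.
$2609.8: truthful gives $0, deviation gives −$1752.3 → loss $1752.3.
$2826.4: same outcome either way → loss $0.
Maximum loss: $1752.3.

$1752.3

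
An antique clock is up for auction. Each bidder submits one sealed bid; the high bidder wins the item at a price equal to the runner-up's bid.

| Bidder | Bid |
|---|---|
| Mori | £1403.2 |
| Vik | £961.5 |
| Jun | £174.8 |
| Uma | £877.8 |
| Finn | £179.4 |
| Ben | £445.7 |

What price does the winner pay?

£961.5

Highest bid: Mori at £1403.2, so Mori wins.
Second-highest bid: Vik at £961.5 — that is the price the winner pays.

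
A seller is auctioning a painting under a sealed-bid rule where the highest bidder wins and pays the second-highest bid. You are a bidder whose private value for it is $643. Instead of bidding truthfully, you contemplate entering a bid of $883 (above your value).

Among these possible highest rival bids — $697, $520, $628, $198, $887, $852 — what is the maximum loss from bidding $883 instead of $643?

$209

$697: truthful gives $0, deviation gives −$54 → loss $54.
$520: same outcome either way → loss $0.
$628: same outcome either way → loss $0.
$198: same outcome either way → loss $0.
$887: same outcome either way → loss $0.
$852: truthful gives $0, deviation gives −$209 → loss $209.
Maximum loss: $209.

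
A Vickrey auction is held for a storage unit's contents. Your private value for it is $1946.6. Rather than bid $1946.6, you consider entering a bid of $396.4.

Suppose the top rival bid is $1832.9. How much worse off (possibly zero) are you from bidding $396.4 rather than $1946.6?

Bidding your value $1946.6: you win (since $1946.6 > $1832.9) and pay $1832.9. Payoff $113.7.
Bidding $396.4: you lose. Payoff $0.
The competing bid $1832.9 lies between your shaded bid and your value, so underbidding forfeits an item you could have won at a profitable price.
Loss from deviating = $113.7 − ($0) = $113.7.

$113.7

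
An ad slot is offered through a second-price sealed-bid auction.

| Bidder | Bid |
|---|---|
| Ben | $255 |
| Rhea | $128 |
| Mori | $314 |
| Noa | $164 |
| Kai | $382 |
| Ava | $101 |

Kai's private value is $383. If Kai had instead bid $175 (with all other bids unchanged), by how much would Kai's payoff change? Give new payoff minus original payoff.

−$69

The highest bid among the other bidders is $314; Kai's bid doesn't change that.
Original bid $382: Kai is highest, pays the top rival bid $314; payoff $383 − $314 = $69.
Alternative bid $175: Kai is not highest (top rival bid is $314); payoff $0.
Change in payoff = $0 − ($69) = −$69.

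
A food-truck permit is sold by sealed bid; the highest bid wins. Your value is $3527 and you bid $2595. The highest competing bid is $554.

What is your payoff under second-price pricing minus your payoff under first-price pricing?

$2041

You have the highest bid, so you win under either rule.
Second-price: pay $554 → payoff $2973.
First-price: pay your own bid $2595 → payoff $932.
Difference = $2973 − ($932) = $2041.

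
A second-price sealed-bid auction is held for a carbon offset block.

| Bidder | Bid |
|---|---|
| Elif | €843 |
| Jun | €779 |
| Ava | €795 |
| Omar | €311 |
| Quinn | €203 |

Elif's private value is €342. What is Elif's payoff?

−€453

Highest bid: Elif at €843, so Elif wins.
Second-highest bid: Ava at €795 — that is the price the winner pays.
Elif's payoff = value − price = €342 − €795 = −€453.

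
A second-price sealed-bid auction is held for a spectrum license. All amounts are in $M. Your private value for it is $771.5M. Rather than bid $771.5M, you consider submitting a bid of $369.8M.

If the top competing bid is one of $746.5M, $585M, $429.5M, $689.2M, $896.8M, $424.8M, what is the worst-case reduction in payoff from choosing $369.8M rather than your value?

$746.5M: truthful gives $25M, deviation gives $0M → loss $25M.
$585M: truthful gives $186.5M, deviation gives $0M → loss $186.5M.
$429.5M: truthful gives $342M, deviation gives $0M → loss $342M.
$689.2M: truthful gives $82.3M, deviation gives $0M → loss $82.3M.
$896.8M: same outcome either way → loss $0M.
$424.8M: truthful gives $346.7M, deviation gives $0M → loss $346.7M.
Maximum loss: $346.7M.

$346.7M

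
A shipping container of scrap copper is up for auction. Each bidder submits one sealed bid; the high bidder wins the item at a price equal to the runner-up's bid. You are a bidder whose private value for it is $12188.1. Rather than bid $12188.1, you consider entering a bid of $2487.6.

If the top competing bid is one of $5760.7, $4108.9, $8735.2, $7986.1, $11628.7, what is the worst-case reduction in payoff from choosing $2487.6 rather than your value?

$8079.2

$5760.7: truthful gives $6427.4, deviation gives $0 → loss $6427.4.
$4108.9: truthful gives $8079.2, deviation gives $0 → loss $8079.2.
$8735.2: truthful gives $3452.9, deviation gives $0 → loss $3452.9.
$7986.1: truthful gives $4202, deviation gives $0 → loss $4202.
$11628.7: truthful gives $559.4, deviation gives $0 → loss $559.4.
Maximum loss: $8079.2.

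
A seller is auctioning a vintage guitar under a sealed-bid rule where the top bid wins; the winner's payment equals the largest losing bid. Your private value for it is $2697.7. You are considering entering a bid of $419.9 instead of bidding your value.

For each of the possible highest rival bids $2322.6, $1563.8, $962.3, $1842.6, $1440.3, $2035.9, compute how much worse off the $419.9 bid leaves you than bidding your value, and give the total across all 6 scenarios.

The deviation costs you only when the competing bid falls strictly between $419.9 and $2697.7; elsewhere both bids give the same outcome.
$2322.6: truthful payoff $375.1, deviation payoff $0 → loss $375.1.
$1563.8: truthful payoff $1133.9, deviation payoff $0 → loss $1133.9.
$962.3: truthful payoff $1735.4, deviation payoff $0 → loss $1735.4.
$1842.6: truthful payoff $855.1, deviation payoff $0 → loss $855.1.
$1440.3: truthful payoff $1257.4, deviation payoff $0 → loss $1257.4.
$2035.9: truthful payoff $661.8, deviation payoff $0 → loss $661.8.
Total loss = $375.1 + $1133.9 + $1735.4 + $855.1 + $1257.4 + $661.8 = $6018.7.

$6018.7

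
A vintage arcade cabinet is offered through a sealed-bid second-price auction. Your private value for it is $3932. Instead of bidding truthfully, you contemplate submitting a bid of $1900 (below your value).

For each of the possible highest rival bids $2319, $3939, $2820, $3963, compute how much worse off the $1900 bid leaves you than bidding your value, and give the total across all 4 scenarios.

$2725

The deviation costs you only when the competing bid falls strictly between $1900 and $3932; elsewhere both bids give the same outcome.
$2319: truthful payoff $1613, deviation payoff $0 → loss $1613.
$3939: outcomes coincide → loss $0.
$2820: truthful payoff $1112, deviation payoff $0 → loss $1112.
$3963: outcomes coincide → loss $0.
Total loss = $1613 + $1112 = $2725.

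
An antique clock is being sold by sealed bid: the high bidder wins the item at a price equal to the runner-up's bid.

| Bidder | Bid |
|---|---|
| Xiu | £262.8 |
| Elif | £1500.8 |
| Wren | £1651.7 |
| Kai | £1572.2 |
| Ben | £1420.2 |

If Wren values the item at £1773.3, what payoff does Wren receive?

Highest bid: Wren at £1651.7, so Wren wins.
Second-highest bid: Kai at £1572.2 — that is the price the winner pays.
Wren's payoff = value − price = £1773.3 − £1572.2 = £201.1.

£201.1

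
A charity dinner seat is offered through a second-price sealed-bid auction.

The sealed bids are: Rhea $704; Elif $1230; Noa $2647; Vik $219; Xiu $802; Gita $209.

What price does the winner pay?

Highest bid: Noa at $2647, so Noa wins.
Second-highest bid: Elif at $1230 — that is the price the winner pays.

$1230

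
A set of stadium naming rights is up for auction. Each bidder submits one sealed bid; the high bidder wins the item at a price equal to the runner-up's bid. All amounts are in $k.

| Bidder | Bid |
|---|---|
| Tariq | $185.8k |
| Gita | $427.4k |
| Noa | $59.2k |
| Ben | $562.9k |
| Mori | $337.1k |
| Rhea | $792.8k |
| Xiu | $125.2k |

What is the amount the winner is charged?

Highest bid: Rhea at $792.8k, so Rhea wins.
Second-highest bid: Ben at $562.9k — that is the price the winner pays.

$562.9k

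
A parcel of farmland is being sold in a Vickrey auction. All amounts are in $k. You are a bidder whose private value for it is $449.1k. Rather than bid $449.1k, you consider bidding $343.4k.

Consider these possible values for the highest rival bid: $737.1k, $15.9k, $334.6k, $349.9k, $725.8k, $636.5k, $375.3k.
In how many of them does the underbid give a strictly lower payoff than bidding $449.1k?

The deviation hurts exactly when the highest competing bid lies strictly between $343.4k and $449.1k — underbidding then forfeits a profitable win.
$737.1k: above both → same outcome either way.
$15.9k: below both → same outcome either way.
$334.6k: below both → same outcome either way.
$349.9k: inside the interval → strictly worse (loss $99.2k).
$725.8k: above both → same outcome either way.
$636.5k: above both → same outcome either way.
$375.3k: inside the interval → strictly worse (loss $73.8k).
Count: 2.

2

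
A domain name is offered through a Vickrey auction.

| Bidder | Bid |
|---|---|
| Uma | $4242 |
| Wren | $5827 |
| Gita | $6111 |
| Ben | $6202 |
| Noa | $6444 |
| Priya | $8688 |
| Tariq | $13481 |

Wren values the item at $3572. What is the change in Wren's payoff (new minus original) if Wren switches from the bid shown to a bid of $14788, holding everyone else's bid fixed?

The highest bid among the other bidders is $13481; Wren's bid doesn't change that.
Original bid $5827: Wren is not highest (top rival bid is $13481); payoff $0.
Alternative bid $14788: Wren is highest, pays the top rival bid $13481; payoff $3572 − $13481 = −$9909.
Change in payoff = −$9909 − ($0) = −$9909.

−$9909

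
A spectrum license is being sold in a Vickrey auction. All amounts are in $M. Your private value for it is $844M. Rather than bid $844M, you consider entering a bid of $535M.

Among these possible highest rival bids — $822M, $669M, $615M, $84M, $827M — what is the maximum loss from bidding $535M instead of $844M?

$822M: truthful gives $22M, deviation gives $0M → loss $22M.
$669M: truthful gives $175M, deviation gives $0M → loss $175M.
$615M: truthful gives $229M, deviation gives $0M → loss $229M.
$84M: same outcome either way → loss $0M.
$827M: truthful gives $17M, deviation gives $0M → loss $17M.
Maximum loss: $229M.

$229M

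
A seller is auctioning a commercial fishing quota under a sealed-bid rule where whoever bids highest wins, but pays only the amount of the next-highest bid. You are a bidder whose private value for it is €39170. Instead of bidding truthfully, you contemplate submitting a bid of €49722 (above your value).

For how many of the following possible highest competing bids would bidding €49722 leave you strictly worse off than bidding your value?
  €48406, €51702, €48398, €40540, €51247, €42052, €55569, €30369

4

The deviation hurts exactly when the highest competing bid lies strictly between €39170 and €49722 — overbidding then wins at a price above your value.
€48406: inside the interval → strictly worse (loss €9236).
€51702: above both → same outcome either way.
€48398: inside the interval → strictly worse (loss €9228).
€40540: inside the interval → strictly worse (loss €1370).
€51247: above both → same outcome either way.
€42052: inside the interval → strictly worse (loss €2882).
€55569: above both → same outcome either way.
€30369: below both → same outcome either way.
Count: 4.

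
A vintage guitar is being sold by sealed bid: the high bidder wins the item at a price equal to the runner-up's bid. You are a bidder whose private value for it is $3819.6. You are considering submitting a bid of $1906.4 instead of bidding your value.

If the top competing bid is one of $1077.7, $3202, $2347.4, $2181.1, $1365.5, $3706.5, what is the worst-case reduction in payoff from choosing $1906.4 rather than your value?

$1077.7: same outcome either way → loss $0.
$3202: truthful gives $617.6, deviation gives $0 → loss $617.6.
$2347.4: truthful gives $1472.2, deviation gives $0 → loss $1472.2.
$2181.1: truthful gives $1638.5, deviation gives $0 → loss $1638.5.
$1365.5: same outcome either way → loss $0.
$3706.5: truthful gives $113.1, deviation gives $0 → loss $113.1.
Maximum loss: $1638.5.

$1638.5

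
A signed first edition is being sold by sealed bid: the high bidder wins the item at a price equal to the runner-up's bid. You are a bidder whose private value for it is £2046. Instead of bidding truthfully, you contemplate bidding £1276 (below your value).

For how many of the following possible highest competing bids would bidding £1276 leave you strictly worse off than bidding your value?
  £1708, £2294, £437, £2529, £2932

1

The deviation hurts exactly when the highest competing bid lies strictly between £1276 and £2046 — underbidding then forfeits a profitable win.
£1708: inside the interval → strictly worse (loss £338).
£2294: above both → same outcome either way.
£437: below both → same outcome either way.
£2529: above both → same outcome either way.
£2932: above both → same outcome either way.
Count: 1.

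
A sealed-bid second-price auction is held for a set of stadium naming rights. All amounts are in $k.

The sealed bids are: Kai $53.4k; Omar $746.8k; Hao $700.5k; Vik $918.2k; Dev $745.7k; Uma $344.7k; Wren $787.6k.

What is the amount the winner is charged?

$787.6k

Highest bid: Vik at $918.2k, so Vik wins.
Second-highest bid: Wren at $787.6k — that is the price the winner pays.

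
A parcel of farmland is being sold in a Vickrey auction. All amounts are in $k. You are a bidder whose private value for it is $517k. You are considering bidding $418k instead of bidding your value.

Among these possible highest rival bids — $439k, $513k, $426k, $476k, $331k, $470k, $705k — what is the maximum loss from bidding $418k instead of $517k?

$439k: truthful gives $78k, deviation gives $0k → loss $78k.
$513k: truthful gives $4k, deviation gives $0k → loss $4k.
$426k: truthful gives $91k, deviation gives $0k → loss $91k.
$476k: truthful gives $41k, deviation gives $0k → loss $41k.
$331k: same outcome either way → loss $0k.
$470k: truthful gives $47k, deviation gives $0k → loss $47k.
$705k: same outcome either way → loss $0k.
Maximum loss: $91k.

$91k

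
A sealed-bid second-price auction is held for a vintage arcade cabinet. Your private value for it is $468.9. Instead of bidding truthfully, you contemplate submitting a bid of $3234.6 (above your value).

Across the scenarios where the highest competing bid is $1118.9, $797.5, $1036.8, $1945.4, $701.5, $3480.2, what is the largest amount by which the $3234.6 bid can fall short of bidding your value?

$1118.9: truthful gives $0, deviation gives −$650 → loss $650.
$797.5: truthful gives $0, deviation gives −$328.6 → loss $328.6.
$1036.8: truthful gives $0, deviation gives −$567.9 → loss $567.9.
$1945.4: truthful gives $0, deviation gives −$1476.5 → loss $1476.5.
$701.5: truthful gives $0, deviation gives −$232.6 → loss $232.6.
$3480.2: same outcome either way → loss $0.
Maximum loss: $1476.5.

$1476.5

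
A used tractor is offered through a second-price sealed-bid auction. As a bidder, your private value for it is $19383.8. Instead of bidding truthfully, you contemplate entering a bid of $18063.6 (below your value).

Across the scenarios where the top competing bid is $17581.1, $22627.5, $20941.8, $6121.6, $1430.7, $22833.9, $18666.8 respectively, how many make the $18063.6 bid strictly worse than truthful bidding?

1

The deviation hurts exactly when the highest competing bid lies strictly between $18063.6 and $19383.8 — underbidding then forfeits a profitable win.
$17581.1: below both → same outcome either way.
$22627.5: above both → same outcome either way.
$20941.8: above both → same outcome either way.
$6121.6: below both → same outcome either way.
$1430.7: below both → same outcome either way.
$22833.9: above both → same outcome either way.
$18666.8: inside the interval → strictly worse (loss $717).
Count: 1.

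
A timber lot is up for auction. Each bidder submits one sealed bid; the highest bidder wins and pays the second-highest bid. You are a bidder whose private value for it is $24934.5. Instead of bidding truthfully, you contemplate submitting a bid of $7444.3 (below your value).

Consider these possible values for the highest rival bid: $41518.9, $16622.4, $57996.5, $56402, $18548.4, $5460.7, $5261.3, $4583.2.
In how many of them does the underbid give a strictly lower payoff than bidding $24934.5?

The deviation hurts exactly when the highest competing bid lies strictly between $7444.3 and $24934.5 — underbidding then forfeits a profitable win.
$41518.9: above both → same outcome either way.
$16622.4: inside the interval → strictly worse (loss $8312.1).
$57996.5: above both → same outcome either way.
$56402: above both → same outcome either way.
$18548.4: inside the interval → strictly worse (loss $6386.1).
$5460.7: below both → same outcome either way.
$5261.3: below both → same outcome either way.
$4583.2: below both → same outcome either way.
Count: 2.

2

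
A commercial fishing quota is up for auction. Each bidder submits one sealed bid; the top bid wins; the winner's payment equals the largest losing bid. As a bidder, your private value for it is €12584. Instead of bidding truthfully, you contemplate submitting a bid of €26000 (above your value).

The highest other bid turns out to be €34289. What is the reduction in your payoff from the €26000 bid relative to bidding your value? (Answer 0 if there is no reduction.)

€0

Bidding your value €12584: you lose (since €12584 < €34289). Payoff €0.
Bidding €26000: you lose. Payoff €0.
Difference = €0 − €0 = €0; both bids lead to the same outcome because the competing bid is above both your value and your alternative bid.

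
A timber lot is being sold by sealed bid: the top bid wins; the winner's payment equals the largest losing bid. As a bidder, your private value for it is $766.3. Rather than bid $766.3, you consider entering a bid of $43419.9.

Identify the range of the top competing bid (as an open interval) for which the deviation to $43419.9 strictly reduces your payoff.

($766.3, $43419.9)

If the competing bid is below $766.3, both bids win at the same price — no difference.
If it is above $43419.9, both bids lose — no difference.
If it lies strictly between $766.3 and $43419.9, bidding your value loses (payoff 0) while bidding $43419.9 wins at a price above your value (payoff negative).
So the deviation strictly hurts on the open interval ($766.3, $43419.9).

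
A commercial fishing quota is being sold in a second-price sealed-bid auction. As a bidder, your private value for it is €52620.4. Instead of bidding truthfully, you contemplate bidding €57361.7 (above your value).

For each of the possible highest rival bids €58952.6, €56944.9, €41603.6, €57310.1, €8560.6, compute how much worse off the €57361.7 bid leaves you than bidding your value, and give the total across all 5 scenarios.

The deviation costs you only when the competing bid falls strictly between €52620.4 and €57361.7; elsewhere both bids give the same outcome.
€58952.6: outcomes coincide → loss €0.
€56944.9: truthful payoff €0, deviation payoff −€4324.5 → loss €4324.5.
€41603.6: outcomes coincide → loss €0.
€57310.1: truthful payoff €0, deviation payoff −€4689.7 → loss €4689.7.
€8560.6: outcomes coincide → loss €0.
Total loss = €4324.5 + €4689.7 = €9014.2.
In a second-price auction your bid sets only whether you win, not what you pay, so bidding your true value is weakly dominant.

€9014.2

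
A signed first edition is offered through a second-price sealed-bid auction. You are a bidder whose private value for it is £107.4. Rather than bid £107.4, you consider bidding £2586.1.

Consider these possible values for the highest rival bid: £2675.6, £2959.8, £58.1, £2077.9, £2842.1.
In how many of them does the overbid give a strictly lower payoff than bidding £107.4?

1

The deviation hurts exactly when the highest competing bid lies strictly between £107.4 and £2586.1 — overbidding then wins at a price above your value.
£2675.6: above both → same outcome either way.
£2959.8: above both → same outcome either way.
£58.1: below both → same outcome either way.
£2077.9: inside the interval → strictly worse (loss £1970.5).
£2842.1: above both → same outcome either way.
Count: 1.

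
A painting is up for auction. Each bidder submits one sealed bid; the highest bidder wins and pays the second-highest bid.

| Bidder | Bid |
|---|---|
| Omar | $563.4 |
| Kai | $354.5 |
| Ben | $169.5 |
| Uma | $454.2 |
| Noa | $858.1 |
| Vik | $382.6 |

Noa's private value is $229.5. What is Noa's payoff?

Highest bid: Noa at $858.1, so Noa wins.
Second-highest bid: Omar at $563.4 — that is the price the winner pays.
Noa's payoff = value − price = $229.5 − $563.4 = −$333.9.

−$333.9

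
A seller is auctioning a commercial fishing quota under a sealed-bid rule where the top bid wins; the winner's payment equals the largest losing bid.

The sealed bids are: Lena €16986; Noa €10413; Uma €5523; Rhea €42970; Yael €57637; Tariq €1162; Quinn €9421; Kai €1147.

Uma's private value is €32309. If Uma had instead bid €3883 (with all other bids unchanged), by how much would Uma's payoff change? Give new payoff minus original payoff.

€0

The highest bid among the other bidders is €57637; Uma's bid doesn't change that.
Original bid €5523: Uma is not highest (top rival bid is €57637); payoff €0.
Alternative bid €3883: Uma is not highest (top rival bid is €57637); payoff €0.
Change in payoff = €0 − (€0) = €0.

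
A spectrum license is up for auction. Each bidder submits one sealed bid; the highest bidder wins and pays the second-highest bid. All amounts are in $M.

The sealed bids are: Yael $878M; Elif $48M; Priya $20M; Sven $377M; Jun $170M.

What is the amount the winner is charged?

$377M

Highest bid: Yael at $878M, so Yael wins.
Second-highest bid: Sven at $377M — that is the price the winner pays.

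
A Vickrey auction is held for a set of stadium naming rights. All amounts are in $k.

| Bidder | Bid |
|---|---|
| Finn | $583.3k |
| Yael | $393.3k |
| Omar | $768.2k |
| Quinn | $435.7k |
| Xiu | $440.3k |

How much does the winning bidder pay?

Highest bid: Omar at $768.2k, so Omar wins.
Second-highest bid: Finn at $583.3k — that is the price the winner pays.

$583.3k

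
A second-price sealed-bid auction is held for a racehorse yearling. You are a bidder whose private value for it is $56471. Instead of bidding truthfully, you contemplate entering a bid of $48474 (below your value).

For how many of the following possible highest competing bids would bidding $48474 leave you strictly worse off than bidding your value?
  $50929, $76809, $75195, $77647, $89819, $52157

2

The deviation hurts exactly when the highest competing bid lies strictly between $48474 and $56471 — underbidding then forfeits a profitable win.
$50929: inside the interval → strictly worse (loss $5542).
$76809: above both → same outcome either way.
$75195: above both → same outcome either way.
$77647: above both → same outcome either way.
$89819: above both → same outcome either way.
$52157: inside the interval → strictly worse (loss $4314).
Count: 2.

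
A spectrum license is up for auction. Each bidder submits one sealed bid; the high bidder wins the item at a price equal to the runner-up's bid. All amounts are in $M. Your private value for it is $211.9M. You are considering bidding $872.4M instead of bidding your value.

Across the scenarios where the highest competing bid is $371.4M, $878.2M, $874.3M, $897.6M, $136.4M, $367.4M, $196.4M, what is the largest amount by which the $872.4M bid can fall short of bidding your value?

$159.5M

$371.4M: truthful gives $0M, deviation gives −$159.5M → loss $159.5M.
$878.2M: same outcome either way → loss $0M.
$874.3M: same outcome either way → loss $0M.
$897.6M: same outcome either way → loss $0M.
$136.4M: same outcome either way → loss $0M.
$367.4M: truthful gives $0M, deviation gives −$155.5M → loss $155.5M.
$196.4M: same outcome either way → loss $0M.
Maximum loss: $159.5M.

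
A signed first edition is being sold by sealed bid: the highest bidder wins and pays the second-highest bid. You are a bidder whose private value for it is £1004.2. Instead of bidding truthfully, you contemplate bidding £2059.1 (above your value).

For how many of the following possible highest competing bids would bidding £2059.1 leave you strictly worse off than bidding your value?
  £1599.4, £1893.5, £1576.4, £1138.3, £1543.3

5

The deviation hurts exactly when the highest competing bid lies strictly between £1004.2 and £2059.1 — overbidding then wins at a price above your value.
£1599.4: inside the interval → strictly worse (loss £595.2).
£1893.5: inside the interval → strictly worse (loss £889.3).
£1576.4: inside the interval → strictly worse (loss £572.2).
£1138.3: inside the interval → strictly worse (loss £134.1).
£1543.3: inside the interval → strictly worse (loss £539.1).
Count: 5.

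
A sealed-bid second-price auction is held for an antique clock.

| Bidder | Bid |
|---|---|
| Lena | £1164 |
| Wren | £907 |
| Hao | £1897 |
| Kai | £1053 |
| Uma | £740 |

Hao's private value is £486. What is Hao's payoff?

Highest bid: Hao at £1897, so Hao wins.
Second-highest bid: Lena at £1164 — that is the price the winner pays.
Hao's payoff = value − price = £486 − £1164 = −£678.

−£678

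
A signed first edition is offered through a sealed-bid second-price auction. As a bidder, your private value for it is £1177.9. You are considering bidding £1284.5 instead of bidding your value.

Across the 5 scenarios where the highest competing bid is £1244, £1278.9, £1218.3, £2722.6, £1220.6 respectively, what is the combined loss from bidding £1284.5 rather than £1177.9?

£250.2

The deviation costs you only when the competing bid falls strictly between £1177.9 and £1284.5; elsewhere both bids give the same outcome.
£1244: truthful payoff £0, deviation payoff −£66.1 → loss £66.1.
£1278.9: truthful payoff £0, deviation payoff −£101 → loss £101.
£1218.3: truthful payoff £0, deviation payoff −£40.4 → loss £40.4.
£2722.6: outcomes coincide → loss £0.
£1220.6: truthful payoff £0, deviation payoff −£42.7 → loss £42.7.
Total loss = £66.1 + £101 + £40.4 + £42.7 = £250.2.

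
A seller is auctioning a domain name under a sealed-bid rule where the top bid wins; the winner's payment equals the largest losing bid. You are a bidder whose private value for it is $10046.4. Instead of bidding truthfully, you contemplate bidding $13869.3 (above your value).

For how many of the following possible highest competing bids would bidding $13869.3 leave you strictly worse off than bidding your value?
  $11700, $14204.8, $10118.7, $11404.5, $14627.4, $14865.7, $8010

The deviation hurts exactly when the highest competing bid lies strictly between $10046.4 and $13869.3 — overbidding then wins at a price above your value.
$11700: inside the interval → strictly worse (loss $1653.6).
$14204.8: above both → same outcome either way.
$10118.7: inside the interval → strictly worse (loss $72.3).
$11404.5: inside the interval → strictly worse (loss $1358.1).
$14627.4: above both → same outcome either way.
$14865.7: above both → same outcome either way.
$8010: below both → same outcome either way.
Count: 3.

3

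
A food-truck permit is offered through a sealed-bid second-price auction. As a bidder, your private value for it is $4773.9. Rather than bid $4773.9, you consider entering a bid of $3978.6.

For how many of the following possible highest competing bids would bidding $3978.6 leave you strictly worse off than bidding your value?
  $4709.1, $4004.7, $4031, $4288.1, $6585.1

The deviation hurts exactly when the highest competing bid lies strictly between $3978.6 and $4773.9 — underbidding then forfeits a profitable win.
$4709.1: inside the interval → strictly worse (loss $64.8).
$4004.7: inside the interval → strictly worse (loss $769.2).
$4031: inside the interval → strictly worse (loss $742.9).
$4288.1: inside the interval → strictly worse (loss $485.8).
$6585.1: above both → same outcome either way.
Count: 4.

4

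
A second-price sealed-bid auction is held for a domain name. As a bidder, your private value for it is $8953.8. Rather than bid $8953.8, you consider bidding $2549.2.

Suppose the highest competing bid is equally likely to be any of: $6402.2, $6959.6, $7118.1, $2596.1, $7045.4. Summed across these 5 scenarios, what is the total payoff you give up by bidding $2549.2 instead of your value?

The deviation costs you only when the competing bid falls strictly between $2549.2 and $8953.8; elsewhere both bids give the same outcome.
$6402.2: truthful payoff $2551.6, deviation payoff $0 → loss $2551.6.
$6959.6: truthful payoff $1994.2, deviation payoff $0 → loss $1994.2.
$7118.1: truthful payoff $1835.7, deviation payoff $0 → loss $1835.7.
$2596.1: truthful payoff $6357.7, deviation payoff $0 → loss $6357.7.
$7045.4: truthful payoff $1908.4, deviation payoff $0 → loss $1908.4.
Total loss = $2551.6 + $1994.2 + $1835.7 + $6357.7 + $1908.4 = $14647.6.

$14647.6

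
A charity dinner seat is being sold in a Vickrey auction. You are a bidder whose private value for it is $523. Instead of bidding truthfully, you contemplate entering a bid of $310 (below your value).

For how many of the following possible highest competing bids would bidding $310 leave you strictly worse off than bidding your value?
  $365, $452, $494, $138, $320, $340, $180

The deviation hurts exactly when the highest competing bid lies strictly between $310 and $523 — underbidding then forfeits a profitable win.
$365: inside the interval → strictly worse (loss $158).
$452: inside the interval → strictly worse (loss $71).
$494: inside the interval → strictly worse (loss $29).
$138: below both → same outcome either way.
$320: inside the interval → strictly worse (loss $203).
$340: inside the interval → strictly worse (loss $183).
$180: below both → same outcome either way.
Count: 5.

5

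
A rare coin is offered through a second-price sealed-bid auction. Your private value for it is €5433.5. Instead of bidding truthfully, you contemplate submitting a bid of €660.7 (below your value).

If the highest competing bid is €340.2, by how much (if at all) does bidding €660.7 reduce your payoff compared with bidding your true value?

€0

Bidding your value €5433.5: you win (since €5433.5 > €340.2) and pay €340.2. Payoff €5093.3.
Bidding €660.7: you win and pay €340.2. Payoff €5433.5 − €340.2 = €5093.3.
Difference = €5093.3 − €5093.3 = €0; both bids lead to the same outcome because the competing bid is below both your value and your alternative bid.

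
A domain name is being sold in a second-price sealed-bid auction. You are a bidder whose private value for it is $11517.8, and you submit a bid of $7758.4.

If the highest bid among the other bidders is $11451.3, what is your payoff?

$0

Your bid $7758.4 is below the highest competing bid $11451.3, so you lose.
A losing bidder pays nothing and receives nothing: payoff = $0.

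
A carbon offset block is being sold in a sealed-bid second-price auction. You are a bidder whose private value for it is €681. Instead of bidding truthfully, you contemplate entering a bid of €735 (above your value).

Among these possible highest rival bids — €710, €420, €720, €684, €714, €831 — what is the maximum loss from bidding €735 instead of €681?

€39

€710: truthful gives €0, deviation gives −€29 → loss €29.
€420: same outcome either way → loss €0.
€720: truthful gives €0, deviation gives −€39 → loss €39.
€684: truthful gives €0, deviation gives −€3 → loss €3.
€714: truthful gives €0, deviation gives −€33 → loss €33.
€831: same outcome either way → loss €0.
Maximum loss: €39.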